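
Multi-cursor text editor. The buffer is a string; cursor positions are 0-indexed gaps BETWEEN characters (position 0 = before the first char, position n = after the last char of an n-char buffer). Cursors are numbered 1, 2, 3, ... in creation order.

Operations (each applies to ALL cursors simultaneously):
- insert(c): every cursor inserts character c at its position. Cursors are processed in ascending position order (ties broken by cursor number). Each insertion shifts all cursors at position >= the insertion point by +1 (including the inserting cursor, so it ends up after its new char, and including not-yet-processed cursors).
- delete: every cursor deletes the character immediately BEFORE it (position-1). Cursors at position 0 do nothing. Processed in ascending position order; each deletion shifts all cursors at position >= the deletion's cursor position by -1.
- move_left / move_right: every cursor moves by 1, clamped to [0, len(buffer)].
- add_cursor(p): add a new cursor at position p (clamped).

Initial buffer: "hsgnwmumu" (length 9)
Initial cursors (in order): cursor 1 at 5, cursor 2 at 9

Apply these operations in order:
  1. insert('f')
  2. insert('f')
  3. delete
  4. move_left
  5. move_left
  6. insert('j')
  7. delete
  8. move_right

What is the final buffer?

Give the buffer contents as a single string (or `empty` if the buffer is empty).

After op 1 (insert('f')): buffer="hsgnwfmumuf" (len 11), cursors c1@6 c2@11, authorship .....1....2
After op 2 (insert('f')): buffer="hsgnwffmumuff" (len 13), cursors c1@7 c2@13, authorship .....11....22
After op 3 (delete): buffer="hsgnwfmumuf" (len 11), cursors c1@6 c2@11, authorship .....1....2
After op 4 (move_left): buffer="hsgnwfmumuf" (len 11), cursors c1@5 c2@10, authorship .....1....2
After op 5 (move_left): buffer="hsgnwfmumuf" (len 11), cursors c1@4 c2@9, authorship .....1....2
After op 6 (insert('j')): buffer="hsgnjwfmumjuf" (len 13), cursors c1@5 c2@11, authorship ....1.1...2.2
After op 7 (delete): buffer="hsgnwfmumuf" (len 11), cursors c1@4 c2@9, authorship .....1....2
After op 8 (move_right): buffer="hsgnwfmumuf" (len 11), cursors c1@5 c2@10, authorship .....1....2

Answer: hsgnwfmumuf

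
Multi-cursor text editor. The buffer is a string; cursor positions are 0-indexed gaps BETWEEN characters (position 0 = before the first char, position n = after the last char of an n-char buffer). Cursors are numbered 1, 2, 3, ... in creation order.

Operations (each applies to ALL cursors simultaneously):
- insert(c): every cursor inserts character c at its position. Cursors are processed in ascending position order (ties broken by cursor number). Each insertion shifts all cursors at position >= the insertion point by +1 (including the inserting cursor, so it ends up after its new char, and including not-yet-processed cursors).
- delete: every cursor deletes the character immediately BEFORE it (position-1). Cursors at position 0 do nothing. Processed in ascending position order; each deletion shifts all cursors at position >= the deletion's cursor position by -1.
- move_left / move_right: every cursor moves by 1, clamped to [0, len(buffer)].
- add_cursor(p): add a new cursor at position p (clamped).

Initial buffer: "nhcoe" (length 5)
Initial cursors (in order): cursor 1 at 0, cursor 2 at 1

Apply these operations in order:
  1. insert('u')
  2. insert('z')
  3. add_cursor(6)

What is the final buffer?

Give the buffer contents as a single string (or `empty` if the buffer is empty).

After op 1 (insert('u')): buffer="unuhcoe" (len 7), cursors c1@1 c2@3, authorship 1.2....
After op 2 (insert('z')): buffer="uznuzhcoe" (len 9), cursors c1@2 c2@5, authorship 11.22....
After op 3 (add_cursor(6)): buffer="uznuzhcoe" (len 9), cursors c1@2 c2@5 c3@6, authorship 11.22....

Answer: uznuzhcoe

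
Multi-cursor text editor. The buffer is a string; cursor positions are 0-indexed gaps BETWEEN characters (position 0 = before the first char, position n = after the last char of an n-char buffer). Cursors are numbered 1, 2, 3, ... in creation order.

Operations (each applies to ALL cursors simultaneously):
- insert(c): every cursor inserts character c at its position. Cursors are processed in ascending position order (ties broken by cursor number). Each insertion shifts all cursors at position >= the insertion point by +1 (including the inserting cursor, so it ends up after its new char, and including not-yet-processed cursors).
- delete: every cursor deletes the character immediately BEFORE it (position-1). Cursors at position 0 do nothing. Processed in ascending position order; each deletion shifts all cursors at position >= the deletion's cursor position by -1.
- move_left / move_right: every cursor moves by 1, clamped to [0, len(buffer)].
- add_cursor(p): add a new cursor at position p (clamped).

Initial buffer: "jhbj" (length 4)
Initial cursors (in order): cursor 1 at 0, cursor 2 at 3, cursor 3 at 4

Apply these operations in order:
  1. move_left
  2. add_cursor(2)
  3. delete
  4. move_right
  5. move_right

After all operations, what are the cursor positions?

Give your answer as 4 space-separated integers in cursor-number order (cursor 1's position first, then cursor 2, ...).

Answer: 1 1 1 1

Derivation:
After op 1 (move_left): buffer="jhbj" (len 4), cursors c1@0 c2@2 c3@3, authorship ....
After op 2 (add_cursor(2)): buffer="jhbj" (len 4), cursors c1@0 c2@2 c4@2 c3@3, authorship ....
After op 3 (delete): buffer="j" (len 1), cursors c1@0 c2@0 c3@0 c4@0, authorship .
After op 4 (move_right): buffer="j" (len 1), cursors c1@1 c2@1 c3@1 c4@1, authorship .
After op 5 (move_right): buffer="j" (len 1), cursors c1@1 c2@1 c3@1 c4@1, authorship .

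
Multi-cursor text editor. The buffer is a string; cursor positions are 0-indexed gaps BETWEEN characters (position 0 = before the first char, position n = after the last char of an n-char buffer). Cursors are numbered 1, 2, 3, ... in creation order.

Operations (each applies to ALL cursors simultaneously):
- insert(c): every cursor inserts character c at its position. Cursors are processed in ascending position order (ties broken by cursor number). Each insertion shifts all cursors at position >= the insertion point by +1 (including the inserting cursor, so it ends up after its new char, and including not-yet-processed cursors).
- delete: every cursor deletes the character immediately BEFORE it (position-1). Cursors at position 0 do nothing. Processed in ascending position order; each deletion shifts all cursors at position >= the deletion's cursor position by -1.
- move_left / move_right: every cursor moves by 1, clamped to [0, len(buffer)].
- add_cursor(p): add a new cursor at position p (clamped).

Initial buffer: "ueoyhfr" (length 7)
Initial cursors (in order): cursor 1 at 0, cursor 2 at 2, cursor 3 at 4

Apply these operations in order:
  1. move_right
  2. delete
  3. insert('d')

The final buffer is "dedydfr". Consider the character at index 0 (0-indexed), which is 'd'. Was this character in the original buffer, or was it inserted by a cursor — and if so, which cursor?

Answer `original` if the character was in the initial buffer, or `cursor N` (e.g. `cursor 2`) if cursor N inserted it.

After op 1 (move_right): buffer="ueoyhfr" (len 7), cursors c1@1 c2@3 c3@5, authorship .......
After op 2 (delete): buffer="eyfr" (len 4), cursors c1@0 c2@1 c3@2, authorship ....
After op 3 (insert('d')): buffer="dedydfr" (len 7), cursors c1@1 c2@3 c3@5, authorship 1.2.3..
Authorship (.=original, N=cursor N): 1 . 2 . 3 . .
Index 0: author = 1

Answer: cursor 1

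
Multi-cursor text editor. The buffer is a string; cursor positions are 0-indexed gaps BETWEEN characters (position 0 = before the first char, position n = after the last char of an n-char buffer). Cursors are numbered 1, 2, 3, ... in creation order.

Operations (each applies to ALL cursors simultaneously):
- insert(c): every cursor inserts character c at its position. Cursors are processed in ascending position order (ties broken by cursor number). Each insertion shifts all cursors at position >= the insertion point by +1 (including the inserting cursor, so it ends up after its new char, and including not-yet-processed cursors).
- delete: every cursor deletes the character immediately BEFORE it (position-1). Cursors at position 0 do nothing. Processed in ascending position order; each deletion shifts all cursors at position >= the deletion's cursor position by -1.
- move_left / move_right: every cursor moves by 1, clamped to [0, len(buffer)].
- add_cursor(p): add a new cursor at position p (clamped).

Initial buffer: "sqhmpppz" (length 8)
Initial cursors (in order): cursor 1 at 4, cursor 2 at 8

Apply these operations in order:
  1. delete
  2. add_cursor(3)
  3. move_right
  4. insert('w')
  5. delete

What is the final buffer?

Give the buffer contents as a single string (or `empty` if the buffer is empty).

After op 1 (delete): buffer="sqhppp" (len 6), cursors c1@3 c2@6, authorship ......
After op 2 (add_cursor(3)): buffer="sqhppp" (len 6), cursors c1@3 c3@3 c2@6, authorship ......
After op 3 (move_right): buffer="sqhppp" (len 6), cursors c1@4 c3@4 c2@6, authorship ......
After op 4 (insert('w')): buffer="sqhpwwppw" (len 9), cursors c1@6 c3@6 c2@9, authorship ....13..2
After op 5 (delete): buffer="sqhppp" (len 6), cursors c1@4 c3@4 c2@6, authorship ......

Answer: sqhppp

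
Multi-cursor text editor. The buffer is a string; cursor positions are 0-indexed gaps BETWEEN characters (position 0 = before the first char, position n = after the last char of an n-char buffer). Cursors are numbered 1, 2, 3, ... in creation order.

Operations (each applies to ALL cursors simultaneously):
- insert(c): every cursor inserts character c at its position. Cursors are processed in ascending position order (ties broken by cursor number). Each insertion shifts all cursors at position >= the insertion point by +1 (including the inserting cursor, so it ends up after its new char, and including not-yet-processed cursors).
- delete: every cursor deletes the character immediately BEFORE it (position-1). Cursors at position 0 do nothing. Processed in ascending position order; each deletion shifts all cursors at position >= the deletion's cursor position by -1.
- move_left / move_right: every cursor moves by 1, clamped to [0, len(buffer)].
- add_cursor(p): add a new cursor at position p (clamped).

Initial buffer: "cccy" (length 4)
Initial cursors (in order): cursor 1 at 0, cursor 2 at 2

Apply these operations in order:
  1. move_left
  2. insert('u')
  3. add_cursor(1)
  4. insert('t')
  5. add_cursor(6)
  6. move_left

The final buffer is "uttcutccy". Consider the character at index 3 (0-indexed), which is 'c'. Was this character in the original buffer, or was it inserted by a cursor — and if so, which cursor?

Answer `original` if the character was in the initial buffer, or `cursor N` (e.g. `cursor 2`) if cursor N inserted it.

After op 1 (move_left): buffer="cccy" (len 4), cursors c1@0 c2@1, authorship ....
After op 2 (insert('u')): buffer="ucuccy" (len 6), cursors c1@1 c2@3, authorship 1.2...
After op 3 (add_cursor(1)): buffer="ucuccy" (len 6), cursors c1@1 c3@1 c2@3, authorship 1.2...
After op 4 (insert('t')): buffer="uttcutccy" (len 9), cursors c1@3 c3@3 c2@6, authorship 113.22...
After op 5 (add_cursor(6)): buffer="uttcutccy" (len 9), cursors c1@3 c3@3 c2@6 c4@6, authorship 113.22...
After op 6 (move_left): buffer="uttcutccy" (len 9), cursors c1@2 c3@2 c2@5 c4@5, authorship 113.22...
Authorship (.=original, N=cursor N): 1 1 3 . 2 2 . . .
Index 3: author = original

Answer: original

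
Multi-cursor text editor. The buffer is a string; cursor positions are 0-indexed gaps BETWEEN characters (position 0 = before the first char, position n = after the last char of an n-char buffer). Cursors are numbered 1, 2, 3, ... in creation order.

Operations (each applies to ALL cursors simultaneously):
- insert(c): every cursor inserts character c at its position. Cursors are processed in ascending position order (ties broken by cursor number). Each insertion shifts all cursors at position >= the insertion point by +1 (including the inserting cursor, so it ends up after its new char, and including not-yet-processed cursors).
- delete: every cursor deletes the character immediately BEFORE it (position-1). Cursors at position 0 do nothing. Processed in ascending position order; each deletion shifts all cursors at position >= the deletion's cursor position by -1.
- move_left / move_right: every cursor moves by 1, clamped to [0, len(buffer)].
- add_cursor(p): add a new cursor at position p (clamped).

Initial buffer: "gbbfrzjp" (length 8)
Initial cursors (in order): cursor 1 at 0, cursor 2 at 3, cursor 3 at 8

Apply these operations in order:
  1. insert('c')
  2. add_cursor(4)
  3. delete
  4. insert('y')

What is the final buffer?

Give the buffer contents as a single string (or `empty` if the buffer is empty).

After op 1 (insert('c')): buffer="cgbbcfrzjpc" (len 11), cursors c1@1 c2@5 c3@11, authorship 1...2.....3
After op 2 (add_cursor(4)): buffer="cgbbcfrzjpc" (len 11), cursors c1@1 c4@4 c2@5 c3@11, authorship 1...2.....3
After op 3 (delete): buffer="gbfrzjp" (len 7), cursors c1@0 c2@2 c4@2 c3@7, authorship .......
After op 4 (insert('y')): buffer="ygbyyfrzjpy" (len 11), cursors c1@1 c2@5 c4@5 c3@11, authorship 1..24.....3

Answer: ygbyyfrzjpy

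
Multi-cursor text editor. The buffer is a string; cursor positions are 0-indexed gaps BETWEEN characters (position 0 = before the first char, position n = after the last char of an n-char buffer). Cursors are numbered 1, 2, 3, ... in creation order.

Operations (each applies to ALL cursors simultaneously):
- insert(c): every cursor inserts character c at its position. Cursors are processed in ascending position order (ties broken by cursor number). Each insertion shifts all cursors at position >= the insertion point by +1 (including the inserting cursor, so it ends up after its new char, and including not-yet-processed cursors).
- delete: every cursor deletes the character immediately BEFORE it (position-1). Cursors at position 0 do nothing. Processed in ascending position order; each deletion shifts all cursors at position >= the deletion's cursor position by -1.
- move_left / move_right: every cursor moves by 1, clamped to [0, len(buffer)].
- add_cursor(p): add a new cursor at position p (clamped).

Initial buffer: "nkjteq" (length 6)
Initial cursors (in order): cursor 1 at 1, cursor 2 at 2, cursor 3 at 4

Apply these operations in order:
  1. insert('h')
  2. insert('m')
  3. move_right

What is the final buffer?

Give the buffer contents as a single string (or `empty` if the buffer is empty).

Answer: nhmkhmjthmeq

Derivation:
After op 1 (insert('h')): buffer="nhkhjtheq" (len 9), cursors c1@2 c2@4 c3@7, authorship .1.2..3..
After op 2 (insert('m')): buffer="nhmkhmjthmeq" (len 12), cursors c1@3 c2@6 c3@10, authorship .11.22..33..
After op 3 (move_right): buffer="nhmkhmjthmeq" (len 12), cursors c1@4 c2@7 c3@11, authorship .11.22..33..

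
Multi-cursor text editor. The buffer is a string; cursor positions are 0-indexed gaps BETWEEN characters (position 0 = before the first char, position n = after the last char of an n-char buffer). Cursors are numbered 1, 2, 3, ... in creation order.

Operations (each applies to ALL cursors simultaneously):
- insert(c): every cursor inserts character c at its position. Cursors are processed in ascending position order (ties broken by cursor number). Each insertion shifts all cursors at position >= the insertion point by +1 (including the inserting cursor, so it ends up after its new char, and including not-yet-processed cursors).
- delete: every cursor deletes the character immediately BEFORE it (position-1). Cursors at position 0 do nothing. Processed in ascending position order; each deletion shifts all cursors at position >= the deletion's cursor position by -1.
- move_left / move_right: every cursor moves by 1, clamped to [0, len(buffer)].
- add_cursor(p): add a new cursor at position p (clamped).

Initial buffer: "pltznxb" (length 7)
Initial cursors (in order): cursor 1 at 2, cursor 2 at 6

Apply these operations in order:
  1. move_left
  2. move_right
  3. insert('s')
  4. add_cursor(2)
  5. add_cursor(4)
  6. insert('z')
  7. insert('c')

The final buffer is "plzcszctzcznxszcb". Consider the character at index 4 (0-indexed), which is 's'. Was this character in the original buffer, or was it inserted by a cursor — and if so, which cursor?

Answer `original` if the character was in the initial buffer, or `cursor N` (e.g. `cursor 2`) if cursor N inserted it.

Answer: cursor 1

Derivation:
After op 1 (move_left): buffer="pltznxb" (len 7), cursors c1@1 c2@5, authorship .......
After op 2 (move_right): buffer="pltznxb" (len 7), cursors c1@2 c2@6, authorship .......
After op 3 (insert('s')): buffer="plstznxsb" (len 9), cursors c1@3 c2@8, authorship ..1....2.
After op 4 (add_cursor(2)): buffer="plstznxsb" (len 9), cursors c3@2 c1@3 c2@8, authorship ..1....2.
After op 5 (add_cursor(4)): buffer="plstznxsb" (len 9), cursors c3@2 c1@3 c4@4 c2@8, authorship ..1....2.
After op 6 (insert('z')): buffer="plzsztzznxszb" (len 13), cursors c3@3 c1@5 c4@7 c2@12, authorship ..311.4...22.
After op 7 (insert('c')): buffer="plzcszctzcznxszcb" (len 17), cursors c3@4 c1@7 c4@10 c2@16, authorship ..33111.44...222.
Authorship (.=original, N=cursor N): . . 3 3 1 1 1 . 4 4 . . . 2 2 2 .
Index 4: author = 1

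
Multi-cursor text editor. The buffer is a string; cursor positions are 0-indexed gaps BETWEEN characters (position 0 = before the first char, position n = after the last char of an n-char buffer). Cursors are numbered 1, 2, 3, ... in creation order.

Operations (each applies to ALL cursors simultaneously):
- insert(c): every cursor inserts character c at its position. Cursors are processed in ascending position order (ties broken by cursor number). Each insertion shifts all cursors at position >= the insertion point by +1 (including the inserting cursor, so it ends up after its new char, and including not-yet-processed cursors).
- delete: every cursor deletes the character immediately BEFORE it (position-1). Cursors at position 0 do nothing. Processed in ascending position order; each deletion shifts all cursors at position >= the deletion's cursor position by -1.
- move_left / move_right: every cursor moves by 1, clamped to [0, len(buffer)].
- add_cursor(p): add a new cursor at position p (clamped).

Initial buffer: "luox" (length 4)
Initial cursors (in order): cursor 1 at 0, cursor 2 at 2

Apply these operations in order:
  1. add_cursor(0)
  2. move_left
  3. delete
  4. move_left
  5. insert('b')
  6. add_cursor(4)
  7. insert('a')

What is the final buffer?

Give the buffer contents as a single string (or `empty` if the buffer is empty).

Answer: bbbaaauaox

Derivation:
After op 1 (add_cursor(0)): buffer="luox" (len 4), cursors c1@0 c3@0 c2@2, authorship ....
After op 2 (move_left): buffer="luox" (len 4), cursors c1@0 c3@0 c2@1, authorship ....
After op 3 (delete): buffer="uox" (len 3), cursors c1@0 c2@0 c3@0, authorship ...
After op 4 (move_left): buffer="uox" (len 3), cursors c1@0 c2@0 c3@0, authorship ...
After op 5 (insert('b')): buffer="bbbuox" (len 6), cursors c1@3 c2@3 c3@3, authorship 123...
After op 6 (add_cursor(4)): buffer="bbbuox" (len 6), cursors c1@3 c2@3 c3@3 c4@4, authorship 123...
After op 7 (insert('a')): buffer="bbbaaauaox" (len 10), cursors c1@6 c2@6 c3@6 c4@8, authorship 123123.4..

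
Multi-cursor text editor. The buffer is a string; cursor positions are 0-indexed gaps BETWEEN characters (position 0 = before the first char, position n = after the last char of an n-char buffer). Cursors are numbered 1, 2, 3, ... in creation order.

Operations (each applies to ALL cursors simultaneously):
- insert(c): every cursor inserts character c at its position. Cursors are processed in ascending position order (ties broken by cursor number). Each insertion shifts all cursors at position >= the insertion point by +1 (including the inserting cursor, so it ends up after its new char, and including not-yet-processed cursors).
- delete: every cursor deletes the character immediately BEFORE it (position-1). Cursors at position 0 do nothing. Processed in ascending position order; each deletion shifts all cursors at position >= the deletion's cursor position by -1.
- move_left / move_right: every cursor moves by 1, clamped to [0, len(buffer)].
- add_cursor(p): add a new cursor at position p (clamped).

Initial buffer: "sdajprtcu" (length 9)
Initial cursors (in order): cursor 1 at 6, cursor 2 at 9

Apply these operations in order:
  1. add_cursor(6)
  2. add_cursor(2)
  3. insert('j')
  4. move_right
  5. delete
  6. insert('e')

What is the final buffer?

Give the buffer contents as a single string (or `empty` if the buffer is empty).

After op 1 (add_cursor(6)): buffer="sdajprtcu" (len 9), cursors c1@6 c3@6 c2@9, authorship .........
After op 2 (add_cursor(2)): buffer="sdajprtcu" (len 9), cursors c4@2 c1@6 c3@6 c2@9, authorship .........
After op 3 (insert('j')): buffer="sdjajprjjtcuj" (len 13), cursors c4@3 c1@9 c3@9 c2@13, authorship ..4....13...2
After op 4 (move_right): buffer="sdjajprjjtcuj" (len 13), cursors c4@4 c1@10 c3@10 c2@13, authorship ..4....13...2
After op 5 (delete): buffer="sdjjprjcu" (len 9), cursors c4@3 c1@7 c3@7 c2@9, authorship ..4...1..
After op 6 (insert('e')): buffer="sdjejprjeecue" (len 13), cursors c4@4 c1@10 c3@10 c2@13, authorship ..44...113..2

Answer: sdjejprjeecue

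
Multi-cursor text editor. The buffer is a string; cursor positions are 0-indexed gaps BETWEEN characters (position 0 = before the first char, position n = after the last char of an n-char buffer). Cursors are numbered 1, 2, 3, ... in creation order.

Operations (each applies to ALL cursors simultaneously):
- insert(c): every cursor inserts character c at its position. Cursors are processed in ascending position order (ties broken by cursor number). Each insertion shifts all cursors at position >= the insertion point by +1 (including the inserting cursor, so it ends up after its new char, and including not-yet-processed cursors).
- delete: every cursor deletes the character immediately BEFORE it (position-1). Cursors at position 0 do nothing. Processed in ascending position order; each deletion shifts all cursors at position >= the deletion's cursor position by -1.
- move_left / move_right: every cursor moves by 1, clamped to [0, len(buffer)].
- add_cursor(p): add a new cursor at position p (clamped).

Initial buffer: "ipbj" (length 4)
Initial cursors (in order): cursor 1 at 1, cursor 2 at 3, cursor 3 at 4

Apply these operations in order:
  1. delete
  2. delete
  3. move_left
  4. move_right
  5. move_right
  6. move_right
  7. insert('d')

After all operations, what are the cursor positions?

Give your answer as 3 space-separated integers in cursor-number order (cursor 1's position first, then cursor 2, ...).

After op 1 (delete): buffer="p" (len 1), cursors c1@0 c2@1 c3@1, authorship .
After op 2 (delete): buffer="" (len 0), cursors c1@0 c2@0 c3@0, authorship 
After op 3 (move_left): buffer="" (len 0), cursors c1@0 c2@0 c3@0, authorship 
After op 4 (move_right): buffer="" (len 0), cursors c1@0 c2@0 c3@0, authorship 
After op 5 (move_right): buffer="" (len 0), cursors c1@0 c2@0 c3@0, authorship 
After op 6 (move_right): buffer="" (len 0), cursors c1@0 c2@0 c3@0, authorship 
After op 7 (insert('d')): buffer="ddd" (len 3), cursors c1@3 c2@3 c3@3, authorship 123

Answer: 3 3 3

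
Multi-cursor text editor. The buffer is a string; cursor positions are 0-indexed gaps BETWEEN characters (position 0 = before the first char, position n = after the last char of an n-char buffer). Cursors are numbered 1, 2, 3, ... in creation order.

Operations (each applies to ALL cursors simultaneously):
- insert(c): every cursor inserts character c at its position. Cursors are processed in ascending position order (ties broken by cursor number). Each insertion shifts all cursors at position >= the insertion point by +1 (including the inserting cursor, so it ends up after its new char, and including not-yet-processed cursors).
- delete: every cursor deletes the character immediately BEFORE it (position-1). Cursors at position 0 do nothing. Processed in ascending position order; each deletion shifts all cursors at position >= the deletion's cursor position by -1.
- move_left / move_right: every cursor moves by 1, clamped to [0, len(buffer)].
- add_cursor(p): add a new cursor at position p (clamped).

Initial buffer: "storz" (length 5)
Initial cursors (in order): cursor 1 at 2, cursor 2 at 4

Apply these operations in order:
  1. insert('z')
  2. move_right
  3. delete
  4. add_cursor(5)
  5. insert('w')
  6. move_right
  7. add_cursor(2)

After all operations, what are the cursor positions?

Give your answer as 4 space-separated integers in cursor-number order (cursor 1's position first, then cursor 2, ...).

Answer: 5 8 8 2

Derivation:
After op 1 (insert('z')): buffer="stzorzz" (len 7), cursors c1@3 c2@6, authorship ..1..2.
After op 2 (move_right): buffer="stzorzz" (len 7), cursors c1@4 c2@7, authorship ..1..2.
After op 3 (delete): buffer="stzrz" (len 5), cursors c1@3 c2@5, authorship ..1.2
After op 4 (add_cursor(5)): buffer="stzrz" (len 5), cursors c1@3 c2@5 c3@5, authorship ..1.2
After op 5 (insert('w')): buffer="stzwrzww" (len 8), cursors c1@4 c2@8 c3@8, authorship ..11.223
After op 6 (move_right): buffer="stzwrzww" (len 8), cursors c1@5 c2@8 c3@8, authorship ..11.223
After op 7 (add_cursor(2)): buffer="stzwrzww" (len 8), cursors c4@2 c1@5 c2@8 c3@8, authorship ..11.223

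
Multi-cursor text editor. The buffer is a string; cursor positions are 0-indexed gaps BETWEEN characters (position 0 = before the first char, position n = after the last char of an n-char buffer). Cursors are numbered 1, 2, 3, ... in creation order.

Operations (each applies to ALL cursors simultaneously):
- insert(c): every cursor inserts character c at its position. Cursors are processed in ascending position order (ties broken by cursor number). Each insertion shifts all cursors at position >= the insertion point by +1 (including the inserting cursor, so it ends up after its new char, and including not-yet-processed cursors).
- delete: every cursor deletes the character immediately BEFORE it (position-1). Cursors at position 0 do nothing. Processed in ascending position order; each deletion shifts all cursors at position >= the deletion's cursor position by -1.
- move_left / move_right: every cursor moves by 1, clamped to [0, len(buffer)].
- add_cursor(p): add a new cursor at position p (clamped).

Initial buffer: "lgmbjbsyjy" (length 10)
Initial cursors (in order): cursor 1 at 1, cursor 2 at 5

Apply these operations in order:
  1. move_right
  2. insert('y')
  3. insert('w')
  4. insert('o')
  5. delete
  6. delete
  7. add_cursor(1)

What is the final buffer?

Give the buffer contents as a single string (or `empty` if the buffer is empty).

After op 1 (move_right): buffer="lgmbjbsyjy" (len 10), cursors c1@2 c2@6, authorship ..........
After op 2 (insert('y')): buffer="lgymbjbysyjy" (len 12), cursors c1@3 c2@8, authorship ..1....2....
After op 3 (insert('w')): buffer="lgywmbjbywsyjy" (len 14), cursors c1@4 c2@10, authorship ..11....22....
After op 4 (insert('o')): buffer="lgywombjbywosyjy" (len 16), cursors c1@5 c2@12, authorship ..111....222....
After op 5 (delete): buffer="lgywmbjbywsyjy" (len 14), cursors c1@4 c2@10, authorship ..11....22....
After op 6 (delete): buffer="lgymbjbysyjy" (len 12), cursors c1@3 c2@8, authorship ..1....2....
After op 7 (add_cursor(1)): buffer="lgymbjbysyjy" (len 12), cursors c3@1 c1@3 c2@8, authorship ..1....2....

Answer: lgymbjbysyjy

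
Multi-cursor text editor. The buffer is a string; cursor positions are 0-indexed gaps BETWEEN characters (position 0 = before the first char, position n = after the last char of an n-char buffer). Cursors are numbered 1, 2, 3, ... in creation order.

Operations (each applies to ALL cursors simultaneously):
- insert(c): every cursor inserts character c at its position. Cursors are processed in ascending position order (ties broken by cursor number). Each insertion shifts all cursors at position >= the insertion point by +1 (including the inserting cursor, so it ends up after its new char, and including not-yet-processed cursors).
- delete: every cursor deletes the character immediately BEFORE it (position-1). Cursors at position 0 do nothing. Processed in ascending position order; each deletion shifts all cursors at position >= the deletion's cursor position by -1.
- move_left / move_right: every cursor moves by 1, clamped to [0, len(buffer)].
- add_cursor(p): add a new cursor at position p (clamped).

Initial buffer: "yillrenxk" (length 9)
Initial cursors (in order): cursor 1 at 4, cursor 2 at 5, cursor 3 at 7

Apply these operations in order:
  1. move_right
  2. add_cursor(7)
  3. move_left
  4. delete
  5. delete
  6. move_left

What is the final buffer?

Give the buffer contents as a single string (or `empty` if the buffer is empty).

Answer: xk

Derivation:
After op 1 (move_right): buffer="yillrenxk" (len 9), cursors c1@5 c2@6 c3@8, authorship .........
After op 2 (add_cursor(7)): buffer="yillrenxk" (len 9), cursors c1@5 c2@6 c4@7 c3@8, authorship .........
After op 3 (move_left): buffer="yillrenxk" (len 9), cursors c1@4 c2@5 c4@6 c3@7, authorship .........
After op 4 (delete): buffer="yilxk" (len 5), cursors c1@3 c2@3 c3@3 c4@3, authorship .....
After op 5 (delete): buffer="xk" (len 2), cursors c1@0 c2@0 c3@0 c4@0, authorship ..
After op 6 (move_left): buffer="xk" (len 2), cursors c1@0 c2@0 c3@0 c4@0, authorship ..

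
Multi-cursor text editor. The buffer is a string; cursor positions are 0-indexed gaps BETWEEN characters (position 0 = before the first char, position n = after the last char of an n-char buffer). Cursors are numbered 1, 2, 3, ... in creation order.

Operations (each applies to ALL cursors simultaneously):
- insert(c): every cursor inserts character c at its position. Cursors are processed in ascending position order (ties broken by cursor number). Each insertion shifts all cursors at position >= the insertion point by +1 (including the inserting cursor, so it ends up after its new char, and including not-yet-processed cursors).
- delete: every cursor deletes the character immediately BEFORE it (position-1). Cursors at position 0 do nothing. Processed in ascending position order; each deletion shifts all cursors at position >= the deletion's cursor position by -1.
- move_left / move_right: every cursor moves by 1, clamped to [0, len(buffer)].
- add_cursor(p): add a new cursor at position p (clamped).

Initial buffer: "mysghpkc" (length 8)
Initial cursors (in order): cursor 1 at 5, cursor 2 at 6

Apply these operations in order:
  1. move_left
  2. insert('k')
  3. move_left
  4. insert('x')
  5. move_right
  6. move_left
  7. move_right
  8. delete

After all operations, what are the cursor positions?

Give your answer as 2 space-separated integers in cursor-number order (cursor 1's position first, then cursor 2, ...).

Answer: 5 7

Derivation:
After op 1 (move_left): buffer="mysghpkc" (len 8), cursors c1@4 c2@5, authorship ........
After op 2 (insert('k')): buffer="mysgkhkpkc" (len 10), cursors c1@5 c2@7, authorship ....1.2...
After op 3 (move_left): buffer="mysgkhkpkc" (len 10), cursors c1@4 c2@6, authorship ....1.2...
After op 4 (insert('x')): buffer="mysgxkhxkpkc" (len 12), cursors c1@5 c2@8, authorship ....11.22...
After op 5 (move_right): buffer="mysgxkhxkpkc" (len 12), cursors c1@6 c2@9, authorship ....11.22...
After op 6 (move_left): buffer="mysgxkhxkpkc" (len 12), cursors c1@5 c2@8, authorship ....11.22...
After op 7 (move_right): buffer="mysgxkhxkpkc" (len 12), cursors c1@6 c2@9, authorship ....11.22...
After op 8 (delete): buffer="mysgxhxpkc" (len 10), cursors c1@5 c2@7, authorship ....1.2...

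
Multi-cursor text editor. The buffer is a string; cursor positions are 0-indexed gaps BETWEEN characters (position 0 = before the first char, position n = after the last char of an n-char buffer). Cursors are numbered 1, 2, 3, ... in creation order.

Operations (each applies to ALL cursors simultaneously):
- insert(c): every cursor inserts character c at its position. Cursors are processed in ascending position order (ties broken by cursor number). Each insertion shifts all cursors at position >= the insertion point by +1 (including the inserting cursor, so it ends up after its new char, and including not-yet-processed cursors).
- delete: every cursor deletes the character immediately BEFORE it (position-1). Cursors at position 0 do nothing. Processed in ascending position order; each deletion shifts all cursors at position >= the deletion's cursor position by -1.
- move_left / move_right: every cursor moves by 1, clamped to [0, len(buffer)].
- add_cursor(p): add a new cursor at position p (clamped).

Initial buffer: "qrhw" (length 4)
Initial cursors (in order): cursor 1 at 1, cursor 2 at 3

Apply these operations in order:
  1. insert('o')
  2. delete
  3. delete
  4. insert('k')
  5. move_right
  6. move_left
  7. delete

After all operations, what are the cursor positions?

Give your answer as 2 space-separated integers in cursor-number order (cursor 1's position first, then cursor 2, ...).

Answer: 0 1

Derivation:
After op 1 (insert('o')): buffer="qorhow" (len 6), cursors c1@2 c2@5, authorship .1..2.
After op 2 (delete): buffer="qrhw" (len 4), cursors c1@1 c2@3, authorship ....
After op 3 (delete): buffer="rw" (len 2), cursors c1@0 c2@1, authorship ..
After op 4 (insert('k')): buffer="krkw" (len 4), cursors c1@1 c2@3, authorship 1.2.
After op 5 (move_right): buffer="krkw" (len 4), cursors c1@2 c2@4, authorship 1.2.
After op 6 (move_left): buffer="krkw" (len 4), cursors c1@1 c2@3, authorship 1.2.
After op 7 (delete): buffer="rw" (len 2), cursors c1@0 c2@1, authorship ..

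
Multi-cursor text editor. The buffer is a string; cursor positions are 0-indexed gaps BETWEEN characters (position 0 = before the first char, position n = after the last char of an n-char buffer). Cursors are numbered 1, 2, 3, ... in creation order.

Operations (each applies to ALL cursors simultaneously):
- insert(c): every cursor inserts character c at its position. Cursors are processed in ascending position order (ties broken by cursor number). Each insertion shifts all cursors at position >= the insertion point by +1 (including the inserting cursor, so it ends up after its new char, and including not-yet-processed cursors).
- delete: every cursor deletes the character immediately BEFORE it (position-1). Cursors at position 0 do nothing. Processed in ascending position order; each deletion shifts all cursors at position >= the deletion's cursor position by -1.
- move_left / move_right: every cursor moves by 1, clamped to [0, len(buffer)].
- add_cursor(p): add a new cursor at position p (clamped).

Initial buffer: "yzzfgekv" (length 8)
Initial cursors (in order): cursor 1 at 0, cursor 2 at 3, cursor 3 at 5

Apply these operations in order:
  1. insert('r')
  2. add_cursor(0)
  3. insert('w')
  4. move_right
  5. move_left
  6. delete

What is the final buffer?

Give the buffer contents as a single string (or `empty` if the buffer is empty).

Answer: ryzzrfgrekv

Derivation:
After op 1 (insert('r')): buffer="ryzzrfgrekv" (len 11), cursors c1@1 c2@5 c3@8, authorship 1...2..3...
After op 2 (add_cursor(0)): buffer="ryzzrfgrekv" (len 11), cursors c4@0 c1@1 c2@5 c3@8, authorship 1...2..3...
After op 3 (insert('w')): buffer="wrwyzzrwfgrwekv" (len 15), cursors c4@1 c1@3 c2@8 c3@12, authorship 411...22..33...
After op 4 (move_right): buffer="wrwyzzrwfgrwekv" (len 15), cursors c4@2 c1@4 c2@9 c3@13, authorship 411...22..33...
After op 5 (move_left): buffer="wrwyzzrwfgrwekv" (len 15), cursors c4@1 c1@3 c2@8 c3@12, authorship 411...22..33...
After op 6 (delete): buffer="ryzzrfgrekv" (len 11), cursors c4@0 c1@1 c2@5 c3@8, authorship 1...2..3...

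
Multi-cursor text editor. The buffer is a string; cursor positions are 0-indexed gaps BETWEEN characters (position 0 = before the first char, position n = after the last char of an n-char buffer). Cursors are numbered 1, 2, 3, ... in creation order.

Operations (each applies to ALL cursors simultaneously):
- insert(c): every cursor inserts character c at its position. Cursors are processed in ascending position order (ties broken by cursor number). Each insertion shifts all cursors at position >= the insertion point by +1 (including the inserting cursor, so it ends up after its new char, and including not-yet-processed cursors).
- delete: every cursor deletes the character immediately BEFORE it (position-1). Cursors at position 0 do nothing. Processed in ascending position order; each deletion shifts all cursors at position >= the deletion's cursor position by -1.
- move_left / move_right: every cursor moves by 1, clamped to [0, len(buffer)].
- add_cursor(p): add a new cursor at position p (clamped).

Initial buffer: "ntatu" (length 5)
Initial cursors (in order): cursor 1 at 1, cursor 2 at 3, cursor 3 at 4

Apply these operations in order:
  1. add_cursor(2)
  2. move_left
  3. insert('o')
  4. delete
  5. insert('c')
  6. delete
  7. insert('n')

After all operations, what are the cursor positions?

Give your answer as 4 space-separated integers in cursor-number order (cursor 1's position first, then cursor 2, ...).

After op 1 (add_cursor(2)): buffer="ntatu" (len 5), cursors c1@1 c4@2 c2@3 c3@4, authorship .....
After op 2 (move_left): buffer="ntatu" (len 5), cursors c1@0 c4@1 c2@2 c3@3, authorship .....
After op 3 (insert('o')): buffer="onotoaotu" (len 9), cursors c1@1 c4@3 c2@5 c3@7, authorship 1.4.2.3..
After op 4 (delete): buffer="ntatu" (len 5), cursors c1@0 c4@1 c2@2 c3@3, authorship .....
After op 5 (insert('c')): buffer="cnctcactu" (len 9), cursors c1@1 c4@3 c2@5 c3@7, authorship 1.4.2.3..
After op 6 (delete): buffer="ntatu" (len 5), cursors c1@0 c4@1 c2@2 c3@3, authorship .....
After op 7 (insert('n')): buffer="nnntnantu" (len 9), cursors c1@1 c4@3 c2@5 c3@7, authorship 1.4.2.3..

Answer: 1 5 7 3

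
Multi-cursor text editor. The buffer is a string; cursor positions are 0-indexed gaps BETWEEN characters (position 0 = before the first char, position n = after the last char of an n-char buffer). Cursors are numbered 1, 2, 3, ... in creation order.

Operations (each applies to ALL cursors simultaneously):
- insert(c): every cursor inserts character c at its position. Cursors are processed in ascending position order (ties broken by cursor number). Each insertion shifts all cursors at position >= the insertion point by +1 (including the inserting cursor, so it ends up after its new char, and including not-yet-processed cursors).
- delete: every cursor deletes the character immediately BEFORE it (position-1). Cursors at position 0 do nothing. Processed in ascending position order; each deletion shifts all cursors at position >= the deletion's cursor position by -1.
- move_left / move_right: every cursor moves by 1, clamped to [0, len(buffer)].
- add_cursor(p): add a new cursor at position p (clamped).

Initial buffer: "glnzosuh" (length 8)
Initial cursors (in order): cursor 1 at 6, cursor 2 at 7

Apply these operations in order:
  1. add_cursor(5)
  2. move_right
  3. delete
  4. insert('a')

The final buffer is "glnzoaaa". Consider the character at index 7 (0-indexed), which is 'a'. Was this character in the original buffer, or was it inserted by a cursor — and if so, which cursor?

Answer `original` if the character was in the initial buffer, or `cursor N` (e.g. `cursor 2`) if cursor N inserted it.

Answer: cursor 3

Derivation:
After op 1 (add_cursor(5)): buffer="glnzosuh" (len 8), cursors c3@5 c1@6 c2@7, authorship ........
After op 2 (move_right): buffer="glnzosuh" (len 8), cursors c3@6 c1@7 c2@8, authorship ........
After op 3 (delete): buffer="glnzo" (len 5), cursors c1@5 c2@5 c3@5, authorship .....
After op 4 (insert('a')): buffer="glnzoaaa" (len 8), cursors c1@8 c2@8 c3@8, authorship .....123
Authorship (.=original, N=cursor N): . . . . . 1 2 3
Index 7: author = 3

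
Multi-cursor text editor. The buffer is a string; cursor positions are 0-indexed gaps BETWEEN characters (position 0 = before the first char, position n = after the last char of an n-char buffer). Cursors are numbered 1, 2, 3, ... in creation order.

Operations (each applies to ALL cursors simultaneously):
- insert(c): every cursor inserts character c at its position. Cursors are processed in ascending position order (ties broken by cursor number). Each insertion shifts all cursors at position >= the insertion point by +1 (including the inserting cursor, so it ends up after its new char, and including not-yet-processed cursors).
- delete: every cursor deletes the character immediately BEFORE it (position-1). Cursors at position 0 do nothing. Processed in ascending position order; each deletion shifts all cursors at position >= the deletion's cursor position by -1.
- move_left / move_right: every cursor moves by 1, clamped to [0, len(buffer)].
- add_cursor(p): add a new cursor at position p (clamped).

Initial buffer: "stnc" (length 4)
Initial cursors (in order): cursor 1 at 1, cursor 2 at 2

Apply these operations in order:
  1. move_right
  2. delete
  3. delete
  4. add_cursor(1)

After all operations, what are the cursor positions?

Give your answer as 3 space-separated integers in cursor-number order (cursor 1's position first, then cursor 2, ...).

After op 1 (move_right): buffer="stnc" (len 4), cursors c1@2 c2@3, authorship ....
After op 2 (delete): buffer="sc" (len 2), cursors c1@1 c2@1, authorship ..
After op 3 (delete): buffer="c" (len 1), cursors c1@0 c2@0, authorship .
After op 4 (add_cursor(1)): buffer="c" (len 1), cursors c1@0 c2@0 c3@1, authorship .

Answer: 0 0 1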